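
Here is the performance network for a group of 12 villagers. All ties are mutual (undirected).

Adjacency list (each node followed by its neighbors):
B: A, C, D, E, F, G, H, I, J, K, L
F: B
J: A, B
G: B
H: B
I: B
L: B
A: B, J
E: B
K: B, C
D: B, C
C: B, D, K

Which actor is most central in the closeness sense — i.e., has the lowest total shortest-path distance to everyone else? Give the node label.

Farness (sum of distances to all others) for each node — A:20, B:11, C:19, D:20, E:21, F:21, G:21, H:21, I:21, J:20, K:20, L:21.
The smallest farness is 11, for B, so B has the highest closeness.

B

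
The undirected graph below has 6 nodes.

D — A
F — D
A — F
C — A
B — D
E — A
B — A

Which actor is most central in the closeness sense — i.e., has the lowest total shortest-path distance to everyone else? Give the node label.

Farness (sum of distances to all others) for each node — A:5, B:8, C:9, D:7, E:9, F:8.
The smallest farness is 5, for A, so A has the highest closeness.

A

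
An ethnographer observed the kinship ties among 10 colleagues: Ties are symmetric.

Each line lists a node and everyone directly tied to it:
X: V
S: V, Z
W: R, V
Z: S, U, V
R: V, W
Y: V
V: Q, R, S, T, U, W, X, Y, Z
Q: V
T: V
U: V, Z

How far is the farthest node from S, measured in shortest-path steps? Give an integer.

Distances from S: Q:2, R:2, T:2, U:2, V:1, W:2, X:2, Y:2, Z:1.
The largest is 2 (to R, T, U, X, Y, W, and Q), so the eccentricity of S is 2.

2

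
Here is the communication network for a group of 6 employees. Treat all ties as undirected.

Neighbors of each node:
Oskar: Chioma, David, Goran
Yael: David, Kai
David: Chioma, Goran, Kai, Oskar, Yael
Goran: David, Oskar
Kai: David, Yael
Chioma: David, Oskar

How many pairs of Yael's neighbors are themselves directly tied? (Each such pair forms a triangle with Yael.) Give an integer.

Yael's neighbors: David and Kai.
Neighbor pairs that are themselves tied: Yael–David–Kai. Each forms one triangle with Yael, for 1 in total.

1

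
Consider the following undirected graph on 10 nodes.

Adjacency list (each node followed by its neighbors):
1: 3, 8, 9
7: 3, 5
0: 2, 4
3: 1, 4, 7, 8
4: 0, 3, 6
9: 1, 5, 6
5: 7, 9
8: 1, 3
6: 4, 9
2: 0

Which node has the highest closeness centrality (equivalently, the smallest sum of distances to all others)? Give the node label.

Farness (sum of distances to all others) for each node — 0:22, 1:18, 2:30, 3:15, 4:16, 5:23, 6:19, 7:20, 8:21, 9:18.
The smallest farness is 15, for 3, so 3 has the highest closeness.

3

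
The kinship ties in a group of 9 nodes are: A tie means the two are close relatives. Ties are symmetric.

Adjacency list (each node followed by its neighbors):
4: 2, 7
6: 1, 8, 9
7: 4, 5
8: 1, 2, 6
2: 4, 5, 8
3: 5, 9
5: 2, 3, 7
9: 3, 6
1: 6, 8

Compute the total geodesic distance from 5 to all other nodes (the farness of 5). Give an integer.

15

Distances from 5: 1:3, 2:1, 3:1, 4:2, 6:3, 7:1, 8:2, 9:2.
Sum = 3 + 1 + 1 + 2 + 3 + 1 + 2 + 2 = 15.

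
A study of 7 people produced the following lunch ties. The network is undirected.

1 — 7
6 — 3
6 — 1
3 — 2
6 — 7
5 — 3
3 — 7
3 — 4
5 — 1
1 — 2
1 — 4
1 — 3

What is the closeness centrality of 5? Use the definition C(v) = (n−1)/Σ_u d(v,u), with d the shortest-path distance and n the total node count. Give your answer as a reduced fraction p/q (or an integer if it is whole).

Distances from 5: 1:1, 2:2, 3:1, 4:2, 6:2, 7:2. Sum = 10.
n = 7, so closeness = 6/10 = 3/5.

3/5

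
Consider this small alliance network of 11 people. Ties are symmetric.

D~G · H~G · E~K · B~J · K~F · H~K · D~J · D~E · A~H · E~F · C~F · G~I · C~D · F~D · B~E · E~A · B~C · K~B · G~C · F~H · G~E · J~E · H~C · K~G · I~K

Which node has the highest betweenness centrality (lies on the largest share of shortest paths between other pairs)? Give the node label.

Unnormalized betweenness of each node: A:13/36, B:71/36, C:203/90, D:38/15, E:404/45, F:59/36, G:203/36, H:69/20, I:0, J:1/3, K:1051/180.
E has the largest value, 404/45, making it the main broker — the node through which the most shortest paths run.

E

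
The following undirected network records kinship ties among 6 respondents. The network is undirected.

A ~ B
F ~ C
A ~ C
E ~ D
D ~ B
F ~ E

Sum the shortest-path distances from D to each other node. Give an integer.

9

Distances from D: A:2, B:1, C:3, E:1, F:2.
Sum = 2 + 1 + 3 + 1 + 2 = 9.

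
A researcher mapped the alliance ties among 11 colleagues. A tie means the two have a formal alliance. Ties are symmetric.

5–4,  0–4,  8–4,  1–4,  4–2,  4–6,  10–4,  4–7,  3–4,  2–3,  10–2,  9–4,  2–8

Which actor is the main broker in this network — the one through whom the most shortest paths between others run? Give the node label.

4

Unnormalized betweenness of each node: 0:0, 1:0, 2:3/2, 3:0, 4:81/2, 5:0, 6:0, 7:0, 8:0, 9:0, 10:0.
4 has the largest value, 81/2, making it the main broker — the node through which the most shortest paths run.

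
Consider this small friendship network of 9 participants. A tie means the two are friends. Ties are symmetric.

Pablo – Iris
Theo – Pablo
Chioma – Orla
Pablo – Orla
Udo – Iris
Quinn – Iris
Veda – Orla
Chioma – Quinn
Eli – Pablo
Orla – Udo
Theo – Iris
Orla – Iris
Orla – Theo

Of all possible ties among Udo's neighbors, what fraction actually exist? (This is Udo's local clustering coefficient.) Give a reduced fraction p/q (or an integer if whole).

1

Udo's neighbors: Iris and Orla (k = 2).
Possible neighbor pairs: C(2,2) = 1. Edges among them: Iris–Orla → e = 1.
Clustering(Udo) = 1/1.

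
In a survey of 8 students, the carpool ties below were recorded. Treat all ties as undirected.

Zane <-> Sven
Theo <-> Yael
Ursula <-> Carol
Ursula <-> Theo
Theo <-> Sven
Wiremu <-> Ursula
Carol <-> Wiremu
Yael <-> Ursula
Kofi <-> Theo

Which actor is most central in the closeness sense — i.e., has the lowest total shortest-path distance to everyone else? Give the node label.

Farness (sum of distances to all others) for each node — Carol:16, Kofi:16, Sven:14, Theo:10, Ursula:11, Wiremu:16, Yael:13, Zane:20.
The smallest farness is 10, for Theo, so Theo has the highest closeness.

Theo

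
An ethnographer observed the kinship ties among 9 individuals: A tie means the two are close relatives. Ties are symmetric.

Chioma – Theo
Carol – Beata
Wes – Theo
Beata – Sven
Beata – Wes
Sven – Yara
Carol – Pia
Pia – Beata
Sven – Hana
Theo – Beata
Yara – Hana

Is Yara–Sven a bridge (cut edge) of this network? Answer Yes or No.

No

Even without that edge, Yara still reaches Sven via Yara – Hana – Sven, so the network stays connected. Not a bridge.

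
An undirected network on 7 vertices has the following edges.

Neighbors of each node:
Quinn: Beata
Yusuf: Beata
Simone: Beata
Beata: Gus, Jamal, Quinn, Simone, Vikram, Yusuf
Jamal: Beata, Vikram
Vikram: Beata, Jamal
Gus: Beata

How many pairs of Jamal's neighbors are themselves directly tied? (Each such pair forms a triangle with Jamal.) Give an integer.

Jamal's neighbors: Beata and Vikram.
Neighbor pairs that are themselves tied: Jamal–Beata–Vikram. Each forms one triangle with Jamal, for 1 in total.

1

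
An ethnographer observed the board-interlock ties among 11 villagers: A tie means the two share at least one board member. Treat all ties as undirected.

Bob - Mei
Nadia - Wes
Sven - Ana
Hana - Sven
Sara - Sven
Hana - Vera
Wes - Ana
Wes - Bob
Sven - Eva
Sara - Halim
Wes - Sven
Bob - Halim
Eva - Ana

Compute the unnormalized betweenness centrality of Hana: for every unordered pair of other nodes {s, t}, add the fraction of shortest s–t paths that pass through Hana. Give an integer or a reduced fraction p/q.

9

Pairs whose geodesics pass through Hana — Sara–Vera: 1; Sven–Vera: 1; Eva–Vera: 1; Mei–Vera: 1; Vera–Nadia: 1; Vera–Bob: 1; Vera–Halim: 1; Vera–Ana: 1; Vera–Wes: 1.
All other pairs contribute 0.
Summing the contributions gives betweenness(Hana) = 9.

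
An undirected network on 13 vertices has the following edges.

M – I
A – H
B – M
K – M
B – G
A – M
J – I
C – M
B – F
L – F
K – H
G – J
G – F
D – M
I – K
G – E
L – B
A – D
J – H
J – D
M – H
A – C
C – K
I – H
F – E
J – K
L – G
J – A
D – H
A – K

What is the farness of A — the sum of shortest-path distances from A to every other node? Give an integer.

21

Distances from A: B:2, C:1, D:1, E:3, F:3, G:2, H:1, I:2, J:1, K:1, L:3, M:1.
Sum = 2 + 1 + 1 + 3 + 3 + 2 + 1 + 2 + 1 + 1 + 3 + 1 = 21.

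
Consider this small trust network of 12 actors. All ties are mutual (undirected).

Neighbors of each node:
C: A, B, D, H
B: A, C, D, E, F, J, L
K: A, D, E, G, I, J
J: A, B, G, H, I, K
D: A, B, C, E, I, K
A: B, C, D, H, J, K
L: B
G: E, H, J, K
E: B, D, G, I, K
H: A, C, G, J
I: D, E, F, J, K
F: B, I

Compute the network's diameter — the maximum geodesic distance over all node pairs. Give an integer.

3

Eccentricity of each node (its greatest distance to any other): A:2, B:2, C:2, D:2, E:2, F:3, G:3, H:3, I:3, J:2, K:3, L:3.
The maximum eccentricity is 3, realized for instance by the pair K–L via K – A – B – L. So the diameter is 3.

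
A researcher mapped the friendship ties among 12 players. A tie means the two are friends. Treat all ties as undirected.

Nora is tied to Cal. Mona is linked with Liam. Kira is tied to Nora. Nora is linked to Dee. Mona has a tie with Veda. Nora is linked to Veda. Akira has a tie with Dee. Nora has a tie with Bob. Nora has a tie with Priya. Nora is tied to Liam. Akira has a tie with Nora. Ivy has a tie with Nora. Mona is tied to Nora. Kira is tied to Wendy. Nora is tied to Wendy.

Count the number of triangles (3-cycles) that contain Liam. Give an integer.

Liam's neighbors: Mona and Nora.
Neighbor pairs that are themselves tied: Liam–Mona–Nora. Each forms one triangle with Liam, for 1 in total.

1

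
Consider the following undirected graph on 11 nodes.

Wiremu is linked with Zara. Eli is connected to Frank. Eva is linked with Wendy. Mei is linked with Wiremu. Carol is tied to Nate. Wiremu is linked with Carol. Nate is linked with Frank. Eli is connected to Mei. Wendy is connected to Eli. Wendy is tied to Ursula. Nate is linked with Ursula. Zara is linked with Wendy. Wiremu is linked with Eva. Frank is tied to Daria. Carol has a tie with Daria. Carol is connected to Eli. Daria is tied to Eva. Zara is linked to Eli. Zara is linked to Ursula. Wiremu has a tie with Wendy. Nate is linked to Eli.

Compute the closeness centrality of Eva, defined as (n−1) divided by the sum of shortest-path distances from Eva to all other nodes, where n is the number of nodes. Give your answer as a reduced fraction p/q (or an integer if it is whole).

Distances from Eva: Carol:2, Daria:1, Eli:2, Frank:2, Mei:2, Nate:3, Ursula:2, Wendy:1, Wiremu:1, Zara:2. Sum = 18.
n = 11, so closeness = 10/18 = 5/9.

5/9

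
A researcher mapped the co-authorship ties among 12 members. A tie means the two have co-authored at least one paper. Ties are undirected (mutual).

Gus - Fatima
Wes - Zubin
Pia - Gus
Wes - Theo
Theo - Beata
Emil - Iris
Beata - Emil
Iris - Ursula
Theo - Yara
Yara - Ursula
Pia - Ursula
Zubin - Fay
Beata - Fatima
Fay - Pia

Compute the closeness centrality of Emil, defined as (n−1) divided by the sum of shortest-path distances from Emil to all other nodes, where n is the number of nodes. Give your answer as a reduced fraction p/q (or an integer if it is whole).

11/28

Distances from Emil: Beata:1, Fatima:2, Fay:4, Gus:3, Iris:1, Pia:3, Theo:2, Ursula:2, Wes:3, Yara:3, Zubin:4. Sum = 28.
n = 12, so closeness = 11/28.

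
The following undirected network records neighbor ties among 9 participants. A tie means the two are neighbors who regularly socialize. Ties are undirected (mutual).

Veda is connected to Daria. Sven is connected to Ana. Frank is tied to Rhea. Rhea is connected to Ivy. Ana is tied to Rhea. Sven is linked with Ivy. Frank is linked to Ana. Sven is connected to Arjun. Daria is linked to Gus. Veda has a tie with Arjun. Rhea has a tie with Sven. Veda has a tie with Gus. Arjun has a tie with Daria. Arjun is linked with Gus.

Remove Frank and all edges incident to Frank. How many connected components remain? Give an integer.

Frank's neighbors (Ana and Rhea) remain reachable from one another through other ties, so the rest of the network stays in one piece.

1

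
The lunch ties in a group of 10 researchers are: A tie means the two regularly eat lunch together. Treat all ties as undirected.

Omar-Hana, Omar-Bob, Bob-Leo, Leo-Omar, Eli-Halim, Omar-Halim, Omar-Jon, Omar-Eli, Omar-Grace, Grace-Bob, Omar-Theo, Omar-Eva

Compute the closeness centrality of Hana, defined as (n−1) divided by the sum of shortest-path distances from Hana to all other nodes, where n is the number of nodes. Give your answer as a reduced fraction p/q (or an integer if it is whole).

Distances from Hana: Bob:2, Eli:2, Eva:2, Grace:2, Halim:2, Jon:2, Leo:2, Omar:1, Theo:2. Sum = 17.
n = 10, so closeness = 9/17.

9/17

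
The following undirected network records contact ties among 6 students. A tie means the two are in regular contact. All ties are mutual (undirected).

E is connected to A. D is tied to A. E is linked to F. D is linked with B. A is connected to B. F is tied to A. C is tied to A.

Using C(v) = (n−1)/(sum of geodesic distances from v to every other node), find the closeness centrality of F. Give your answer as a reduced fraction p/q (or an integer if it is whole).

Distances from F: A:1, B:2, C:2, D:2, E:1. Sum = 8.
n = 6, so closeness = 5/8.

5/8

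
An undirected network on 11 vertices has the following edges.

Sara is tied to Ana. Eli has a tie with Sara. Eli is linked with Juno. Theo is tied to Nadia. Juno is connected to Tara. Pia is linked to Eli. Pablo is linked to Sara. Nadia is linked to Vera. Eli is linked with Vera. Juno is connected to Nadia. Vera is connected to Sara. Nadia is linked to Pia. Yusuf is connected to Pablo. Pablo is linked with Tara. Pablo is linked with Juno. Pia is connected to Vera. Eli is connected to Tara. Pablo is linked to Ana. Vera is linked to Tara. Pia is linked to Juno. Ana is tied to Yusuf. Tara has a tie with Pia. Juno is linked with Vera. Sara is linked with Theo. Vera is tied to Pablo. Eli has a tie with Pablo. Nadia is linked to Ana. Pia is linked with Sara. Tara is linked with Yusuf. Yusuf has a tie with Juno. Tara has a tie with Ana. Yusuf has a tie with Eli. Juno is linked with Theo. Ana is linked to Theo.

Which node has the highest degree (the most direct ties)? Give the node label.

Juno

Degrees — Ana:6, Eli:7, Juno:8, Nadia:5, Pablo:7, Pia:6, Sara:6, Tara:7, Theo:4, Vera:7, Yusuf:5.
The maximum is 8, attained only by Juno.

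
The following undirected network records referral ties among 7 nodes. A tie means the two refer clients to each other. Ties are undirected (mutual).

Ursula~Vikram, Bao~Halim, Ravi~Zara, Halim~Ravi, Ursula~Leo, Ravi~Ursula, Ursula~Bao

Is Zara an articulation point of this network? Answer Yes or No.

No

Even without Zara, every remaining node can still reach every other (the residual graph is connected), so Zara is not a cut vertex.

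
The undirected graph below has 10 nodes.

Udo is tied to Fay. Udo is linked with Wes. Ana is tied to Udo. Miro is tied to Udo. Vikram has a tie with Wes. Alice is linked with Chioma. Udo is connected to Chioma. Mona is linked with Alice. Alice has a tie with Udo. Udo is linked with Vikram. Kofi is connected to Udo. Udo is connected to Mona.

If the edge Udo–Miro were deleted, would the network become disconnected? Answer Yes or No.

Yes

Without the Udo–Miro edge there is no alternate route between Udo and Miro, so the network disconnects. It is a bridge.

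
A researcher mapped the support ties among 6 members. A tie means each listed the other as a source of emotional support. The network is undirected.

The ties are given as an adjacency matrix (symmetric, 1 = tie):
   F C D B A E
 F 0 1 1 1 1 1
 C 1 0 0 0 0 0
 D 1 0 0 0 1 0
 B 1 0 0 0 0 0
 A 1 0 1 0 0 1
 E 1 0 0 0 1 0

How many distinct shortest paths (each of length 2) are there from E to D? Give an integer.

2

The shortest distance is 2. The length-2 paths are: E–F–D; E–A–D.
That gives 2 distinct shortest paths.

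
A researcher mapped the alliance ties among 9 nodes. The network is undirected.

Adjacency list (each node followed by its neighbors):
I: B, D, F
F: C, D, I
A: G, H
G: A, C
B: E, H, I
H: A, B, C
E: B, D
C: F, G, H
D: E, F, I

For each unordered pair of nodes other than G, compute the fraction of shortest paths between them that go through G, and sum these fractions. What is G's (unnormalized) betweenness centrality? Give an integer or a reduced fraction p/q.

5/4

Pairs whose geodesics pass through G — A–D: 1/4; A–F: 1/2; A–C: 1/2.
All other pairs contribute 0.
Summing the contributions gives betweenness(G) = 5/4.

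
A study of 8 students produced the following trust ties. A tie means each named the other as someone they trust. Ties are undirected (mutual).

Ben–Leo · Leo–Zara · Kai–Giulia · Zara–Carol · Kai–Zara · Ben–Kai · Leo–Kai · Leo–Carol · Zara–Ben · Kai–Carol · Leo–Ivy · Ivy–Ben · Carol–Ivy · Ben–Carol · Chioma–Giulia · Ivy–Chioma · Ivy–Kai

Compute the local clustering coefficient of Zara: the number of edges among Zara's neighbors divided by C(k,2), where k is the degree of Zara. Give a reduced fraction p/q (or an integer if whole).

1

Zara's neighbors: Ben, Carol, Kai, and Leo (k = 4).
Possible neighbor pairs: C(4,2) = 6. Edges among them: Ben–Carol, Ben–Kai, Ben–Leo, Carol–Kai, Carol–Leo, Kai–Leo → e = 6.
Clustering(Zara) = 6/6 = 1.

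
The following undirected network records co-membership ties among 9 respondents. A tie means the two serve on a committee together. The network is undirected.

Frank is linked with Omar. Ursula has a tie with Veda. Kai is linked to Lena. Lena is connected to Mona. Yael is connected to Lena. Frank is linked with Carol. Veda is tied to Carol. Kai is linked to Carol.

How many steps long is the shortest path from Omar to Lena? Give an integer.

One shortest route is Omar – Frank – Carol – Kai – Lena, which uses 4 edges, and at distance 3 from Omar we only reach {Kai, Veda}, which does not include Lena. So d(Omar,Lena) = 4.

4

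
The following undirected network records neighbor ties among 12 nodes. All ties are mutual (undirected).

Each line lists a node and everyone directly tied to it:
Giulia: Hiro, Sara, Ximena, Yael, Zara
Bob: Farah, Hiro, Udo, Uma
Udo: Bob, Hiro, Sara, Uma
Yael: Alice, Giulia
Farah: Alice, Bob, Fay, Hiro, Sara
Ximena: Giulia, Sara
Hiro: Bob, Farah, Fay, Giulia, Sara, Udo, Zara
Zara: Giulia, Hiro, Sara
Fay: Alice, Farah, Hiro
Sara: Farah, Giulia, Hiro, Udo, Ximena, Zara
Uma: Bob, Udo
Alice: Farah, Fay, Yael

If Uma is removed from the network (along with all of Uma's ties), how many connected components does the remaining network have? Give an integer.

Uma's neighbors (Bob and Udo) remain reachable from one another through other ties, so the rest of the network stays in one piece.

1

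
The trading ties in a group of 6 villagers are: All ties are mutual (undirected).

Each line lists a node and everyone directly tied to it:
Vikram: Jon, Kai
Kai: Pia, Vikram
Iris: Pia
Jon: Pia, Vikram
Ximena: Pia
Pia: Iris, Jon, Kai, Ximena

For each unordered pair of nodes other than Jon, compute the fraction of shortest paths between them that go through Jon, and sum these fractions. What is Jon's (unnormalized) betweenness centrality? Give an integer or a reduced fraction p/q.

Pairs whose geodesics pass through Jon — Iris–Vikram: 1/2; Ximena–Vikram: 1/2; Pia–Vikram: 1/2.
All other pairs contribute 0.
Summing the contributions gives betweenness(Jon) = 3/2.

3/2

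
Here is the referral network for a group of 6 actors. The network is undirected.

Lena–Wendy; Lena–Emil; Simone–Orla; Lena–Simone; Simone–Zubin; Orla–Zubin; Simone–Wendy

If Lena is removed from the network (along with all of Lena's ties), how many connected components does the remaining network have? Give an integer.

Without Lena, the remaining ties split the others into: {Orla, Simone, Wendy, Zubin}; {Emil}.
That's 2 separate components.

2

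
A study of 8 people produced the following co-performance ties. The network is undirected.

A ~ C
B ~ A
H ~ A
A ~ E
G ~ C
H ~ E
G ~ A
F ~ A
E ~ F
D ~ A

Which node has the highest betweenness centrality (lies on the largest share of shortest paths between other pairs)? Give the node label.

Unnormalized betweenness of each node: A:35/2, B:0, C:0, D:0, E:1/2, F:0, G:0, H:0.
A has the largest value, 35/2, making it the main broker — the node through which the most shortest paths run.

A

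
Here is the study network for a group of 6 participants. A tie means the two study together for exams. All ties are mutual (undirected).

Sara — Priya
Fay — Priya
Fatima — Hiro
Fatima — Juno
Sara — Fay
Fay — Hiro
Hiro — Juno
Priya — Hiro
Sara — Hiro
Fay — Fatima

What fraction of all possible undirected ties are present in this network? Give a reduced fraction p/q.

2/3

There are 10 edges and 6 nodes, so the maximum possible is C(6,2) = 15.
Density = 10/15 = 2/3.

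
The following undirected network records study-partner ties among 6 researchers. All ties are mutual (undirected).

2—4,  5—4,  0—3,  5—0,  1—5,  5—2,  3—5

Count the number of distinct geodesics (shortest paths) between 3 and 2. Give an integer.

1

The shortest distance is 2, and the only length-2 path is 3–5–2. So there is exactly 1 shortest path.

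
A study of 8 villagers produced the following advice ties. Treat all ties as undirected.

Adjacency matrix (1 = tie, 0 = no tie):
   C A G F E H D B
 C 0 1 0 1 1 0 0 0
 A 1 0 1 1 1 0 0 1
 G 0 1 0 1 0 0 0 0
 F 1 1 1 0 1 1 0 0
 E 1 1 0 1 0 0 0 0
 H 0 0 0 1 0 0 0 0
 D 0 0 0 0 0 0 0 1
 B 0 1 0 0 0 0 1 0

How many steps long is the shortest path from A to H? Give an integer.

2

One shortest route is A – F – H, which uses 2 edges, and A and H are not directly tied, so nothing shorter exists. So d(A,H) = 2.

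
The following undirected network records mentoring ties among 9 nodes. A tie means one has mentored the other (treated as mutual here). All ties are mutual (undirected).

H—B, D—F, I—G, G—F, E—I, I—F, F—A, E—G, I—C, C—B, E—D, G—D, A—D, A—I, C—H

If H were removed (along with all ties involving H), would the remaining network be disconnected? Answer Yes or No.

Even without H, every remaining node can still reach every other (the residual graph is connected), so H is not a cut vertex.

No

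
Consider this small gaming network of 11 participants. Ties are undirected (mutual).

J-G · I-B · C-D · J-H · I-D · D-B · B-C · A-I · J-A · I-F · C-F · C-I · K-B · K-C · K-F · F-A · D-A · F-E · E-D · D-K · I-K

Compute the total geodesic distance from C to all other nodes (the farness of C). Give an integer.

20

Distances from C: A:2, B:1, D:1, E:2, F:1, G:4, H:4, I:1, J:3, K:1.
Sum = 2 + 1 + 1 + 2 + 1 + 4 + 4 + 1 + 3 + 1 = 20.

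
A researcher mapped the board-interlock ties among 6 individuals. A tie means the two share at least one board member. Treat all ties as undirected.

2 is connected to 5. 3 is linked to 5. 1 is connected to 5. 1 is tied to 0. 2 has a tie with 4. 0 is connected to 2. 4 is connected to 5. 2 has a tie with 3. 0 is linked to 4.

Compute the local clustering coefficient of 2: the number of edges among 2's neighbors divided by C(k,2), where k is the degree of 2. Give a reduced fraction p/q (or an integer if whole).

1/2

2's neighbors: 0, 3, 4, and 5 (k = 4).
Possible neighbor pairs: C(4,2) = 6. Edges among them: 0–4, 3–5, 4–5 → e = 3.
Clustering(2) = 3/6 = 1/2.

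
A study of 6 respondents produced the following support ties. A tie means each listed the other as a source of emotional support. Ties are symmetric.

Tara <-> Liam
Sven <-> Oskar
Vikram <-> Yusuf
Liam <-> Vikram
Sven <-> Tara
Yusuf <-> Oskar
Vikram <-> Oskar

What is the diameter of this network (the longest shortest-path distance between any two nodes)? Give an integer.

3

Eccentricity of each node (its greatest distance to any other): Liam:2, Oskar:2, Sven:2, Tara:3, Vikram:2, Yusuf:3.
The maximum eccentricity is 3, realized for instance by the pair Yusuf–Tara via Yusuf – Oskar – Sven – Tara. So the diameter is 3.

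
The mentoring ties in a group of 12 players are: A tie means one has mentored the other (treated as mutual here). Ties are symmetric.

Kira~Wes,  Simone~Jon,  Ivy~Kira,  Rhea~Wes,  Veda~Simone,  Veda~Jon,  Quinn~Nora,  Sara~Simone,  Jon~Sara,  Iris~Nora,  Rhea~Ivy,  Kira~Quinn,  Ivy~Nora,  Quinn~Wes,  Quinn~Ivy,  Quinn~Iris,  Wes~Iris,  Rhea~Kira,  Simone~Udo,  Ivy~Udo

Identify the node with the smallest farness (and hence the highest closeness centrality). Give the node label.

Farness (sum of distances to all others) for each node — Iris:31, Ivy:20, Jon:34, Kira:25, Nora:26, Quinn:24, Rhea:26, Sara:35, Simone:26, Udo:22, Veda:35, Wes:30.
The smallest farness is 20, for Ivy, so Ivy has the highest closeness.

Ivy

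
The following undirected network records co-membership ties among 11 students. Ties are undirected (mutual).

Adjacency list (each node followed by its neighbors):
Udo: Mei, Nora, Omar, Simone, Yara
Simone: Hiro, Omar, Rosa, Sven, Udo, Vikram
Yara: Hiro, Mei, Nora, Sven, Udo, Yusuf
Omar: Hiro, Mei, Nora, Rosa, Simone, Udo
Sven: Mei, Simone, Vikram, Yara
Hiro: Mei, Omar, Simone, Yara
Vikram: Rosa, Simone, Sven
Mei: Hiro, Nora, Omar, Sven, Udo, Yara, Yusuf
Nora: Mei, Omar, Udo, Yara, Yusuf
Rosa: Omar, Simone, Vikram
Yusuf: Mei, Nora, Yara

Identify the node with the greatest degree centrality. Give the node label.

Mei

Degrees — Hiro:4, Mei:7, Nora:5, Omar:6, Rosa:3, Simone:6, Sven:4, Udo:5, Vikram:3, Yara:6, Yusuf:3.
The maximum is 7, attained only by Mei.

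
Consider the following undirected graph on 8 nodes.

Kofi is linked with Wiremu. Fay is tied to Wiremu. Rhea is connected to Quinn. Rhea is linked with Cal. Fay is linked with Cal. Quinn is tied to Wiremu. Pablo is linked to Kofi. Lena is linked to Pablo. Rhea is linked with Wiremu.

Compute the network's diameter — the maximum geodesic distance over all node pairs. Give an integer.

5

Eccentricity of each node (its greatest distance to any other): Cal:5, Fay:4, Kofi:3, Lena:5, Pablo:4, Quinn:4, Rhea:4, Wiremu:3.
The maximum eccentricity is 5, realized for instance by the pair Lena–Cal via Lena – Pablo – Kofi – Wiremu – Rhea – Cal. So the diameter is 5.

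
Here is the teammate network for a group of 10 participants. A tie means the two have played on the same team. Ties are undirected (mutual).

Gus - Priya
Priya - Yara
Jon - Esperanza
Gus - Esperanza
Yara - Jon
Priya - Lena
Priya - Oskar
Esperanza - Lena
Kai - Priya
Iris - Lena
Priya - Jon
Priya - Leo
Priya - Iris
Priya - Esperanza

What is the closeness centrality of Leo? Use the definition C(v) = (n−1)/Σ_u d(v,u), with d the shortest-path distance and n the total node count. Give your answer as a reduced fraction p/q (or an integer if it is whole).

9/17

Distances from Leo: Esperanza:2, Gus:2, Iris:2, Jon:2, Kai:2, Lena:2, Oskar:2, Priya:1, Yara:2. Sum = 17.
n = 10, so closeness = 9/17.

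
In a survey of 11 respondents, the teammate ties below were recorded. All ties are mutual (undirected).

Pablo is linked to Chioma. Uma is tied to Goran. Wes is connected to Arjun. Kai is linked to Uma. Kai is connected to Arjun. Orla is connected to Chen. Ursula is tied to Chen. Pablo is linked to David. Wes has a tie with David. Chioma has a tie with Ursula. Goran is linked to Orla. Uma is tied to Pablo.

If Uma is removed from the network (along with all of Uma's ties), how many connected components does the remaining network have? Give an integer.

1

Uma's neighbors (Goran, Kai, and Pablo) remain reachable from one another through other ties, so the rest of the network stays in one piece.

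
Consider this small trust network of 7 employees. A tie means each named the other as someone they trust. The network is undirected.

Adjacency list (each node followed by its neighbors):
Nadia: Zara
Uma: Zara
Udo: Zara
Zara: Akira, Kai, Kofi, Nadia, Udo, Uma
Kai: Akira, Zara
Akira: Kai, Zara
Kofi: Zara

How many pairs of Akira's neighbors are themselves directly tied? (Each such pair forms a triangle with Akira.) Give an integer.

1

Akira's neighbors: Kai and Zara.
Neighbor pairs that are themselves tied: Akira–Kai–Zara. Each forms one triangle with Akira, for 1 in total.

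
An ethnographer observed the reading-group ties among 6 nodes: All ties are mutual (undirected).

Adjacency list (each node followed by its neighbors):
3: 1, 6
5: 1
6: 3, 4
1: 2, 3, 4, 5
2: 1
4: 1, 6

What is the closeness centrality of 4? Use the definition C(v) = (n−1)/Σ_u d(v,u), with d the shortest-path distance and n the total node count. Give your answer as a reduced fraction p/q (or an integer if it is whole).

5/8

Distances from 4: 1:1, 2:2, 3:2, 5:2, 6:1. Sum = 8.
n = 6, so closeness = 5/8.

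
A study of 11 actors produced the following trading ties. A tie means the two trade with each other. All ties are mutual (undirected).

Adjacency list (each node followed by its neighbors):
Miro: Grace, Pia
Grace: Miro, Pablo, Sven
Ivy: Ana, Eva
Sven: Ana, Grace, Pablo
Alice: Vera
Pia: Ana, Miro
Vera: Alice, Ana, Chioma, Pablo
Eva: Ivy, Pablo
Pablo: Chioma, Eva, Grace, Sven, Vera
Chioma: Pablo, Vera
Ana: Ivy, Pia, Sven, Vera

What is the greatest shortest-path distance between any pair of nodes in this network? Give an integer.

Eccentricity of each node (its greatest distance to any other): Alice:4, Ana:2, Chioma:3, Eva:3, Grace:3, Ivy:3, Miro:4, Pablo:3, Pia:3, Sven:3, Vera:3.
The maximum eccentricity is 4, realized for instance by the pair Miro–Alice via Miro – Grace – Pablo – Vera – Alice. So the diameter is 4.

4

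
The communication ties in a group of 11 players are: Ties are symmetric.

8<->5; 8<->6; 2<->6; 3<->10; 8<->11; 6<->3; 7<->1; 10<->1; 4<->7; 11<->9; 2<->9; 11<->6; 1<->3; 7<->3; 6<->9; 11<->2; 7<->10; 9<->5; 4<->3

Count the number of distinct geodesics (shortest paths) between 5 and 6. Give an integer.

The shortest distance is 2. The length-2 paths are: 5–9–6; 5–8–6.
That gives 2 distinct shortest paths.

2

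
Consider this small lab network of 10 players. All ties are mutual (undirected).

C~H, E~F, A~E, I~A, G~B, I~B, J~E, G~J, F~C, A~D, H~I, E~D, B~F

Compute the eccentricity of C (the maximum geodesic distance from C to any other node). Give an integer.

3

Distances from C: A:3, B:2, D:3, E:2, F:1, G:3, H:1, I:2, J:3.
The largest is 3 (to G, J, D, and A), so the eccentricity of C is 3.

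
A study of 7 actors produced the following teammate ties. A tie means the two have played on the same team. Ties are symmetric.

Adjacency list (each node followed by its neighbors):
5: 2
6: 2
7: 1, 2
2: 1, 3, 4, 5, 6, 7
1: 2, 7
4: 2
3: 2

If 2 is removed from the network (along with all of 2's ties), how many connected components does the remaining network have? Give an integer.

Without 2, the remaining ties split the others into: {1, 7}; {6}; {4}; {3}; {5}.
That's 5 separate components.

5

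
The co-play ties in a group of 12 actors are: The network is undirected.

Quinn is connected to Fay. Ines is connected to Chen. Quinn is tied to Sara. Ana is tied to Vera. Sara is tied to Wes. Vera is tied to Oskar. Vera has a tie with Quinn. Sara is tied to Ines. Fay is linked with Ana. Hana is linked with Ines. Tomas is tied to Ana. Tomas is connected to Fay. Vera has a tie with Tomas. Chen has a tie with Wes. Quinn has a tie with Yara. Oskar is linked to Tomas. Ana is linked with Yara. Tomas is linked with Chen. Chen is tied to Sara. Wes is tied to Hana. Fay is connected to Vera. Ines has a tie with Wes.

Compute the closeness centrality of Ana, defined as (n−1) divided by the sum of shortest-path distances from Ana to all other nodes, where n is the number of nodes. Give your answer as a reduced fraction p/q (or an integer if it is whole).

Distances from Ana: Chen:2, Fay:1, Hana:4, Ines:3, Oskar:2, Quinn:2, Sara:3, Tomas:1, Vera:1, Wes:3, Yara:1. Sum = 23.
n = 12, so closeness = 11/23.

11/23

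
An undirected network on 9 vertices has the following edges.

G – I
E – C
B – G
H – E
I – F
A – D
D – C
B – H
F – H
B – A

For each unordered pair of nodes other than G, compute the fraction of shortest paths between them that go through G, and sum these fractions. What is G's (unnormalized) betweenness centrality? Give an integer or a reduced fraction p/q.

Pairs whose geodesics pass through G — D–I: 1; I–B: 1; I–A: 1.
All other pairs contribute 0.
Summing the contributions gives betweenness(G) = 3.

3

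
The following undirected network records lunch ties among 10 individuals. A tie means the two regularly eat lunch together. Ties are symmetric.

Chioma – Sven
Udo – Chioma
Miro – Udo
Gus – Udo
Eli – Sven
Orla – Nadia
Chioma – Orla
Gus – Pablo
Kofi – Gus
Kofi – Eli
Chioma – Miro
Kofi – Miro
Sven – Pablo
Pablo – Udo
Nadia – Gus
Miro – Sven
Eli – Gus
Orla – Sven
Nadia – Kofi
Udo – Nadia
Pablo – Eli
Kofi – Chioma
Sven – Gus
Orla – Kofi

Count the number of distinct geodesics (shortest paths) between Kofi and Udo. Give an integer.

The shortest distance is 2. The length-2 paths are: Kofi–Nadia–Udo; Kofi–Gus–Udo; Kofi–Chioma–Udo; Kofi–Miro–Udo.
That gives 4 distinct shortest paths.

4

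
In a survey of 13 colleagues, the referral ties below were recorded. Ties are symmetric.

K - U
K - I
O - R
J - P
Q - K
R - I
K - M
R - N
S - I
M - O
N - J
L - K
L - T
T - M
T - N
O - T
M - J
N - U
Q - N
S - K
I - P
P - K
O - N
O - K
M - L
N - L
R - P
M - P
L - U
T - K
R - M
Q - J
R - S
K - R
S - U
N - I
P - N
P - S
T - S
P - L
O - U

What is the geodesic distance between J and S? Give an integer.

2

One shortest route is J – P – S, which uses 2 edges, and J and S are not directly tied, so nothing shorter exists. So d(J,S) = 2.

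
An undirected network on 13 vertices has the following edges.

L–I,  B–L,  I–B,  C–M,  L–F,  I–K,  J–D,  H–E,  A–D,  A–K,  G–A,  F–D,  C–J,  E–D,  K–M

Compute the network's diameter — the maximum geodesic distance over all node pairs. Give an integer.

Eccentricity of each node (its greatest distance to any other): A:3, B:5, C:4, D:3, E:4, F:4, G:4, H:5, I:5, J:4, K:4, L:4, M:5.
The maximum eccentricity is 5, realized for instance by the pair B–H via B – L – F – D – E – H. So the diameter is 5.

5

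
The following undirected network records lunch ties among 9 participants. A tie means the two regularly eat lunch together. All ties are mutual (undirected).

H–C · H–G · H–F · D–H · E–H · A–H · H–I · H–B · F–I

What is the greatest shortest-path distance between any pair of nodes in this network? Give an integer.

2

Eccentricity of each node (its greatest distance to any other): A:2, B:2, C:2, D:2, E:2, F:2, G:2, H:1, I:2.
The maximum eccentricity is 2, realized for instance by the pair C–G via C – H – G. So the diameter is 2.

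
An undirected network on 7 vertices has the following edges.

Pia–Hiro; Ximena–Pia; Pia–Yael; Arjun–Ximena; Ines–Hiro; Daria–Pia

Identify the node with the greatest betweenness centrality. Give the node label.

Unnormalized betweenness of each node: Arjun:0, Daria:0, Hiro:5, Ines:0, Pia:13, Ximena:5, Yael:0.
Pia has the largest value, 13, making it the main broker — the node through which the most shortest paths run.

Pia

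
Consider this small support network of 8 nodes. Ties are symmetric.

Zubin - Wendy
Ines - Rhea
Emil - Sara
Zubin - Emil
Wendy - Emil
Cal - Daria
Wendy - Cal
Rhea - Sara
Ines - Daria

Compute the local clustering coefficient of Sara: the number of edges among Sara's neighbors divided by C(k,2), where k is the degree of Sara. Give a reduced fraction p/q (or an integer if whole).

0

Sara's neighbors: Emil and Rhea (k = 2).
Possible neighbor pairs: C(2,2) = 1. Edges among them: none → e = 0.
Clustering(Sara) = 0/1.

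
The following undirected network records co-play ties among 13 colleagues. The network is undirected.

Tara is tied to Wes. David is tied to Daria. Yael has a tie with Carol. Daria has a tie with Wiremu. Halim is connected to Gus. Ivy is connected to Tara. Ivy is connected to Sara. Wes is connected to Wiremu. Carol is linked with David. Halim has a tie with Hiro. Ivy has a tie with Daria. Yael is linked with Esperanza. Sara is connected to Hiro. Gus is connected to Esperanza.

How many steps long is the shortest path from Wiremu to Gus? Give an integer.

One shortest route is Wiremu – Daria – David – Carol – Yael – Esperanza – Gus, which uses 6 edges, and at distance 5 from Wiremu we only reach {Esperanza, Halim}, which does not include Gus. So d(Wiremu,Gus) = 6.

6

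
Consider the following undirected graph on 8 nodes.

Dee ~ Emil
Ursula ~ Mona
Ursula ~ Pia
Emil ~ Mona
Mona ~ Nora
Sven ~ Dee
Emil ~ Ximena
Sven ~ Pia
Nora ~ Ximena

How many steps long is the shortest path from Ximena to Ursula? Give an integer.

3

One shortest route is Ximena – Nora – Mona – Ursula, which uses 3 edges, and at distance 2 from Ximena we only reach {Dee, Mona}, which does not include Ursula. So d(Ximena,Ursula) = 3.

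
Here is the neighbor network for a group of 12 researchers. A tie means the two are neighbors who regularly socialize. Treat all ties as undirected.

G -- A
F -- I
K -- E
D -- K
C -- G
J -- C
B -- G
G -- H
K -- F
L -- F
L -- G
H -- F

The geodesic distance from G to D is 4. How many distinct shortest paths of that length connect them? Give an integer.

2

The shortest distance is 4. The length-4 paths are: G–L–F–K–D; G–H–F–K–D.
That gives 2 distinct shortest paths.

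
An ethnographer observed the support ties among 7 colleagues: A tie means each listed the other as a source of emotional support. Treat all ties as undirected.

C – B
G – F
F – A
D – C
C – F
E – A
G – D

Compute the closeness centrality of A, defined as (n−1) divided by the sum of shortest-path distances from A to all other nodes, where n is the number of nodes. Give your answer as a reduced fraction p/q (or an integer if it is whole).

Distances from A: B:3, C:2, D:3, E:1, F:1, G:2. Sum = 12.
n = 7, so closeness = 6/12 = 1/2.

1/2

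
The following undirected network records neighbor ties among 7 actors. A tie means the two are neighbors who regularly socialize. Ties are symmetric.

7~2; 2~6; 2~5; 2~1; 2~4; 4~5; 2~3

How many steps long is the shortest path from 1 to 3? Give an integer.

One shortest route is 1 – 2 – 3, which uses 2 edges, and 1 and 3 are not directly tied, so nothing shorter exists. So d(1,3) = 2.

2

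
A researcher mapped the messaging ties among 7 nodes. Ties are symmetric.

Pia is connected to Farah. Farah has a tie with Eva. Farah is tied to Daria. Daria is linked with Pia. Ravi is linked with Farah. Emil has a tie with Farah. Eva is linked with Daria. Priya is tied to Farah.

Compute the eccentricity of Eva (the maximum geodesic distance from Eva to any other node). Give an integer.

Distances from Eva: Daria:1, Emil:2, Farah:1, Pia:2, Priya:2, Ravi:2.
The largest is 2 (to Priya, Ravi, Pia, and Emil), so the eccentricity of Eva is 2.

2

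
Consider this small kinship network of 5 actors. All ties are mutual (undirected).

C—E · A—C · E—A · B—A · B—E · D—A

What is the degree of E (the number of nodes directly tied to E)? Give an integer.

3

E is directly tied to A, B, and C. That is 3 neighbors, so the degree of E is 3.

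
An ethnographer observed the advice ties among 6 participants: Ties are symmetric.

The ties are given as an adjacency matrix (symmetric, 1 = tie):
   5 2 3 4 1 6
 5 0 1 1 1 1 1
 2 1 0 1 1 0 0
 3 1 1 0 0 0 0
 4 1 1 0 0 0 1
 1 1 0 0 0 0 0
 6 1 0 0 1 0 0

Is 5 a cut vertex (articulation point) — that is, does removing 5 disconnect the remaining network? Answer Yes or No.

Removing 5 leaves {2, 3, 4, and 6} with no path to {1}, so the network splits into 2 components. 5 is a cut vertex.

Yes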